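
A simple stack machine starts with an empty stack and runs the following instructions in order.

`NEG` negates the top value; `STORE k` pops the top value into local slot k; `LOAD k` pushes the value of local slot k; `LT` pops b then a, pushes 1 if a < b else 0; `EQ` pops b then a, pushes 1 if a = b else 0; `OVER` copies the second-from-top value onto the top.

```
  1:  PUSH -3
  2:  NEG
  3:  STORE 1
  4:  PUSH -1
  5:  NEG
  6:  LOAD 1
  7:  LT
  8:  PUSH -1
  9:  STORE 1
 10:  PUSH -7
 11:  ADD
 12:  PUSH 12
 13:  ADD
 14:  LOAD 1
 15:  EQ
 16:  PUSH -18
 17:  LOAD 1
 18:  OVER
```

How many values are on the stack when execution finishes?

4

PUSH -3   -3
NEG       3
STORE 1   (empty)
PUSH -1   -1
NEG       1
LOAD 1    1 3
LT        1
PUSH -1   1 -1
STORE 1   1
PUSH -7   1 -7
ADD       -6
PUSH 12   -6 12
ADD       6
LOAD 1    6 -1
EQ        0
PUSH -18  0 -18
LOAD 1    0 -18 -1
OVER      0 -18 -1 -18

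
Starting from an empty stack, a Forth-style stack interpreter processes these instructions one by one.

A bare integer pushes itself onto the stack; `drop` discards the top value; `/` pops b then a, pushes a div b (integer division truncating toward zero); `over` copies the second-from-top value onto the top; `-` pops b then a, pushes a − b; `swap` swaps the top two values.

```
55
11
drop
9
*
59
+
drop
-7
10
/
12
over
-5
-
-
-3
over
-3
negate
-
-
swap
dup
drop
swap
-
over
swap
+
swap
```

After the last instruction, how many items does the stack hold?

2

55     -> [55]
11     -> [55, 11]
drop   -> [55]
9      -> [55, 9]
*      -> [495]
59     -> [495, 59]
+      -> [554]
drop   -> []
-7     -> [-7]
10     -> [-7, 10]
/      -> [0]
12     -> [0, 12]
over   -> [0, 12, 0]
-5     -> [0, 12, 0, -5]
-      -> [0, 12, 5]
-      -> [0, 7]
-3     -> [0, 7, -3]
over   -> [0, 7, -3, 7]
-3     -> [0, 7, -3, 7, -3]
negate -> [0, 7, -3, 7, 3]
-      -> [0, 7, -3, 4]
-      -> [0, 7, -7]
swap   -> [0, -7, 7]
dup    -> [0, -7, 7, 7]
drop   -> [0, -7, 7]
swap   -> [0, 7, -7]
-      -> [0, 14]
over   -> [0, 14, 0]
swap   -> [0, 0, 14]
+      -> [0, 14]
swap   -> [14, 0]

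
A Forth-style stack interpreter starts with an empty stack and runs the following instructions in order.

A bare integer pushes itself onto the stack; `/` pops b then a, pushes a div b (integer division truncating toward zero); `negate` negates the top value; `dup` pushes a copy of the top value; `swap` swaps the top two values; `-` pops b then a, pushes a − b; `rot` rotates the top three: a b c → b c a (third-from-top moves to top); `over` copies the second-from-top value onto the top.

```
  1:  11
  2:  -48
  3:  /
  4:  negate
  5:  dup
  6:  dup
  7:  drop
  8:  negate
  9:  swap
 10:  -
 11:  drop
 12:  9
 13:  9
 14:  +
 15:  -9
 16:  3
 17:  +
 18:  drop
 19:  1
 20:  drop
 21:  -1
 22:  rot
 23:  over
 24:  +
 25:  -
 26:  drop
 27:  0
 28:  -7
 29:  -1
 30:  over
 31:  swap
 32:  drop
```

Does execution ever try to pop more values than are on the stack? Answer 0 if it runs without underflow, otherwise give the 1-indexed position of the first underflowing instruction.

11     : 11
-48    : 11 -48
/      : 0
negate : 0
dup    : 0 0
dup    : 0 0 0
drop   : 0 0
negate : 0 0
swap   : 0 0
-      : 0
drop   : (empty)
9      : 9
9      : 9 9
+      : 18
-9     : 18 -9
3      : 18 -9 3
+      : 18 -6
drop   : 18
1      : 18 1
drop   : 18
-1     : 18 -1
rot  — needs 3 operands, stack has 2 → underflow

22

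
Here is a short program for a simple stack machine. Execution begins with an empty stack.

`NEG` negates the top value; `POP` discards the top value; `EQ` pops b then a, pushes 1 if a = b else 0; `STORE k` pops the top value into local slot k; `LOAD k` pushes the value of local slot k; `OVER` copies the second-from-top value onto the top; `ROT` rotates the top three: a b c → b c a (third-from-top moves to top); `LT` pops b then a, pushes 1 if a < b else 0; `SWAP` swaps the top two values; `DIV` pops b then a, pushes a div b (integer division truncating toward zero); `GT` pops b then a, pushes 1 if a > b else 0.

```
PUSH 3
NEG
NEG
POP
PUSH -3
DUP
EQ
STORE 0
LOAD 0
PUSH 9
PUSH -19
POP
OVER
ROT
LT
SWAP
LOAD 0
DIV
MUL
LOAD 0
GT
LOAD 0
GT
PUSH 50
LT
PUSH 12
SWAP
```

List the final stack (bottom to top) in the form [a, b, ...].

PUSH 3   -> 3
NEG      -> -3
NEG      -> 3
POP      -> (empty)
PUSH -3  -> -3
DUP      -> -3 -3
EQ       -> 1
STORE 0  -> (empty)
LOAD 0   -> 1
PUSH 9   -> 1 9
PUSH -19 -> 1 9 -19
POP      -> 1 9
OVER     -> 1 9 1
ROT      -> 9 1 1
LT       -> 9 0
SWAP     -> 0 9
LOAD 0   -> 0 9 1
DIV      -> 0 9
MUL      -> 0
LOAD 0   -> 0 1
GT       -> 0
LOAD 0   -> 0 1
GT       -> 0
PUSH 50  -> 0 50
LT       -> 1
PUSH 12  -> 1 12
SWAP     -> 12 1

[12, 1]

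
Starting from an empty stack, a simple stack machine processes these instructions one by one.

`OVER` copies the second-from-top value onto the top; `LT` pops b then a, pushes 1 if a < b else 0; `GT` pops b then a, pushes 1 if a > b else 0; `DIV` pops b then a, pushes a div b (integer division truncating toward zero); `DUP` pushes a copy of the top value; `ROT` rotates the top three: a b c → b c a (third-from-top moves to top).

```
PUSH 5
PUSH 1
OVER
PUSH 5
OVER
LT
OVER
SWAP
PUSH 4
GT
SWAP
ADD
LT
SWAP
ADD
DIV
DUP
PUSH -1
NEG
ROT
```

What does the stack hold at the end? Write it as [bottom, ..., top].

[5, 1, 5]

PUSH 5  → [5]
PUSH 1  → [5, 1]
OVER    → [5, 1, 5]
PUSH 5  → [5, 1, 5, 5]
OVER    → [5, 1, 5, 5, 5]
LT      → [5, 1, 5, 0]
OVER    → [5, 1, 5, 0, 5]
SWAP    → [5, 1, 5, 5, 0]
PUSH 4  → [5, 1, 5, 5, 0, 4]
GT      → [5, 1, 5, 5, 0]
SWAP    → [5, 1, 5, 0, 5]
ADD     → [5, 1, 5, 5]
LT      → [5, 1, 0]
SWAP    → [5, 0, 1]
ADD     → [5, 1]
DIV     → [5]
DUP     → [5, 5]
PUSH -1 → [5, 5, -1]
NEG     → [5, 5, 1]
ROT     → [5, 1, 5]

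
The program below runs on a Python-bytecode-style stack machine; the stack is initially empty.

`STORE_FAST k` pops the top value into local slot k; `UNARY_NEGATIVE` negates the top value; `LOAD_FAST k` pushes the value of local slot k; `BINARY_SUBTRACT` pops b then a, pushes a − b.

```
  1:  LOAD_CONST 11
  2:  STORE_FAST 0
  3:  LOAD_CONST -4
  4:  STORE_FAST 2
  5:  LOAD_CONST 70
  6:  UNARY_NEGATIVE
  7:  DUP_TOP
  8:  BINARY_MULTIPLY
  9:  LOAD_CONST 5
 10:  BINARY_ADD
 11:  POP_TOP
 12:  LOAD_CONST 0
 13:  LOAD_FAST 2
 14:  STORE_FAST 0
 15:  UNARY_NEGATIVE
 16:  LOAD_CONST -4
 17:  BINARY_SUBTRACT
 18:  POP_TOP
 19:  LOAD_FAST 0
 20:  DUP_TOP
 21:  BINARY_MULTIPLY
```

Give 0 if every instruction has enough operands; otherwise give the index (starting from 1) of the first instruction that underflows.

0

LOAD_CONST 11   -> [11]
STORE_FAST 0    -> []
LOAD_CONST -4   -> [-4]
STORE_FAST 2    -> []
LOAD_CONST 70   -> [70]
UNARY_NEGATIVE  -> [-70]
DUP_TOP         -> [-70, -70]
BINARY_MULTIPLY -> [4900]
LOAD_CONST 5    -> [4900, 5]
BINARY_ADD      -> [4905]
POP_TOP         -> []
LOAD_CONST 0    -> [0]
LOAD_FAST 2     -> [0, -4]
STORE_FAST 0    -> [0]
UNARY_NEGATIVE  -> [0]
LOAD_CONST -4   -> [0, -4]
BINARY_SUBTRACT -> [4]
POP_TOP         -> []
LOAD_FAST 0     -> [-4]
DUP_TOP         -> [-4, -4]
BINARY_MULTIPLY -> [16]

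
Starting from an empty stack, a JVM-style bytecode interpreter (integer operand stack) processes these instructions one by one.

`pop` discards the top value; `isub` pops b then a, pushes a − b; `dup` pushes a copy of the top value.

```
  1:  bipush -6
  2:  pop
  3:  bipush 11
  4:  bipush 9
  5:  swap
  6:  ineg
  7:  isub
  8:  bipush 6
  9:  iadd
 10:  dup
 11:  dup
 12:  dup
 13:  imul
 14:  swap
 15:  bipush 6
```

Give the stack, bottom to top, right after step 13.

[26, 26, 676]

bipush -6 → -6
pop       → (empty)
bipush 11 → 11
bipush 9  → 11 9
swap      → 9 11
ineg      → 9 -11
isub      → 20
bipush 6  → 20 6
iadd      → 26
dup       → 26 26
dup       → 26 26 26
dup       → 26 26 26 26
imul      → 26 26 676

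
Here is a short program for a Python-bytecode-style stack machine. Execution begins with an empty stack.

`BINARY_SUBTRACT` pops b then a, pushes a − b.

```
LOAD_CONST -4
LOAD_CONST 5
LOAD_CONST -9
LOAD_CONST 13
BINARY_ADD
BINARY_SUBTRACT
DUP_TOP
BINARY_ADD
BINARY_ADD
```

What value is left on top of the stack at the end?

-2

LOAD_CONST -4   -> -4
LOAD_CONST 5    -> -4 5
LOAD_CONST -9   -> -4 5 -9
LOAD_CONST 13   -> -4 5 -9 13
BINARY_ADD      -> -4 5 4
BINARY_SUBTRACT -> -4 1
DUP_TOP         -> -4 1 1
BINARY_ADD      -> -4 2
BINARY_ADD      -> -2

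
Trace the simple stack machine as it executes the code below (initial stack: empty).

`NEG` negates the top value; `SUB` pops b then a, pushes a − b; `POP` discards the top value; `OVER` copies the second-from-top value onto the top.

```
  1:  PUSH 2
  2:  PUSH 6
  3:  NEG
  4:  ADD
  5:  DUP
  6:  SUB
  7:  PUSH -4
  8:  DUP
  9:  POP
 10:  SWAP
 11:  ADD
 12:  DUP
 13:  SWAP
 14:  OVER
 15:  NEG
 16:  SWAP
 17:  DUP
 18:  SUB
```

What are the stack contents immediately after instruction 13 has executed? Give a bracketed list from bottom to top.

PUSH 2  → [2]
PUSH 6  → [2, 6]
NEG     → [2, -6]
ADD     → [-4]
DUP     → [-4, -4]
SUB     → [0]
PUSH -4 → [0, -4]
DUP     → [0, -4, -4]
POP     → [0, -4]
SWAP    → [-4, 0]
ADD     → [-4]
DUP     → [-4, -4]
SWAP    → [-4, -4]

[-4, -4]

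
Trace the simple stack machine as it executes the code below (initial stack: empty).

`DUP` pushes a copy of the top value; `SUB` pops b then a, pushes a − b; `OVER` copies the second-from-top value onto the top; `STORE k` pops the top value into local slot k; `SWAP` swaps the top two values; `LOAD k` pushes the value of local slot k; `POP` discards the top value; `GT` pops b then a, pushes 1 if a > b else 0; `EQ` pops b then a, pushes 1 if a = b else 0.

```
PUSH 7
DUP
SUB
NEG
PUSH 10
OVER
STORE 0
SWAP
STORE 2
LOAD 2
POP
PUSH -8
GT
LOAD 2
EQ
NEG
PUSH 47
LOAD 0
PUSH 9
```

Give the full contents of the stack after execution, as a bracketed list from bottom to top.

[0, 47, 0, 9]

PUSH 7  → [7]
DUP     → [7, 7]
SUB     → [0]
NEG     → [0]
PUSH 10 → [0, 10]
OVER    → [0, 10, 0]
STORE 0 → [0, 10]
SWAP    → [10, 0]
STORE 2 → [10]
LOAD 2  → [10, 0]
POP     → [10]
PUSH -8 → [10, -8]
GT      → [1]
LOAD 2  → [1, 0]
EQ      → [0]
NEG     → [0]
PUSH 47 → [0, 47]
LOAD 0  → [0, 47, 0]
PUSH 9  → [0, 47, 0, 9]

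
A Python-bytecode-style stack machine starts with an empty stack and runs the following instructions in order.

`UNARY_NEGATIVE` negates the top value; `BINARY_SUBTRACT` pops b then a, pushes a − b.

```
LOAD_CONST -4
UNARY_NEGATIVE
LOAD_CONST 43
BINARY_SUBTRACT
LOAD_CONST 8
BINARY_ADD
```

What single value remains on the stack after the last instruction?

LOAD_CONST -4   -> [-4]
UNARY_NEGATIVE  -> [4]
LOAD_CONST 43   -> [4, 43]
BINARY_SUBTRACT -> [-39]
LOAD_CONST 8    -> [-39, 8]
BINARY_ADD      -> [-31]

-31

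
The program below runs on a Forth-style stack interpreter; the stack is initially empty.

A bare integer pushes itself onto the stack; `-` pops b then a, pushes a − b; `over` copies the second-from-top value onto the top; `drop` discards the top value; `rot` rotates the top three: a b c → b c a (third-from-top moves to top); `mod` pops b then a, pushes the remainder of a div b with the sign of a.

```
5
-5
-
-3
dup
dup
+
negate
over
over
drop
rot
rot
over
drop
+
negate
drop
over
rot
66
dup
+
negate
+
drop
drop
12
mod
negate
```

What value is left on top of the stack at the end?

3

5      → [5]
-5     → [5, -5]
-      → [10]
-3     → [10, -3]
dup    → [10, -3, -3]
dup    → [10, -3, -3, -3]
+      → [10, -3, -6]
negate → [10, -3, 6]
over   → [10, -3, 6, -3]
over   → [10, -3, 6, -3, 6]
drop   → [10, -3, 6, -3]
rot    → [10, 6, -3, -3]
rot    → [10, -3, -3, 6]
over   → [10, -3, -3, 6, -3]
drop   → [10, -3, -3, 6]
+      → [10, -3, 3]
negate → [10, -3, -3]
drop   → [10, -3]
over   → [10, -3, 10]
rot    → [-3, 10, 10]
66     → [-3, 10, 10, 66]
dup    → [-3, 10, 10, 66, 66]
+      → [-3, 10, 10, 132]
negate → [-3, 10, 10, -132]
+      → [-3, 10, -122]
drop   → [-3, 10]
drop   → [-3]
12     → [-3, 12]
mod    → [-3]
negate → [3]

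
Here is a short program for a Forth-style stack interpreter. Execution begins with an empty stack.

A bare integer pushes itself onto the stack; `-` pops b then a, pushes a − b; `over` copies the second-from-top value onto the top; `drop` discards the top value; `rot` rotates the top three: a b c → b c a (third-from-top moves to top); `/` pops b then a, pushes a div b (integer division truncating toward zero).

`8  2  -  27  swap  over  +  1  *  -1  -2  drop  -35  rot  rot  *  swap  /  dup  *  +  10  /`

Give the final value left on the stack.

2

8     [8]
2     [8, 2]
-     [6]
27    [6, 27]
swap  [27, 6]
over  [27, 6, 27]
+     [27, 33]
1     [27, 33, 1]
*     [27, 33]
-1    [27, 33, -1]
-2    [27, 33, -1, -2]
drop  [27, 33, -1]
-35   [27, 33, -1, -35]
rot   [27, -1, -35, 33]
rot   [27, -35, 33, -1]
*     [27, -35, -33]
swap  [27, -33, -35]
/     [27, 0]
dup   [27, 0, 0]
*     [27, 0]
+     [27]
10    [27, 10]
/     [2]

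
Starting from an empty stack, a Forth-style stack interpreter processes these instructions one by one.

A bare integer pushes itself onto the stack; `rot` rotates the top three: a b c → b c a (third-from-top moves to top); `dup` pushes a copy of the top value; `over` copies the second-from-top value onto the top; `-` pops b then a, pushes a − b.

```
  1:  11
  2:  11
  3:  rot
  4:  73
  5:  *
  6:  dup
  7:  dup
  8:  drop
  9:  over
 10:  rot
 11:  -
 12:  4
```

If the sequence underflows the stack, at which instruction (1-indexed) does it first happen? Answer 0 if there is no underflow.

3

11 : [11]
11 : [11, 11]
rot  — needs 3 operands, stack has 2 → underflow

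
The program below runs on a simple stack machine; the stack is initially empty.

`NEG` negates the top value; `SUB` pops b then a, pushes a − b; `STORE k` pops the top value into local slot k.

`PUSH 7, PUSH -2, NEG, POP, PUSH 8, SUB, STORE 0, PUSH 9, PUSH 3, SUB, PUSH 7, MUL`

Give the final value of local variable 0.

PUSH 7  -> [7]
PUSH -2 -> [7, -2]
NEG     -> [7, 2]
POP     -> [7]
PUSH 8  -> [7, 8]
SUB     -> [-1]
STORE 0 -> []
PUSH 9  -> [9]
PUSH 3  -> [9, 3]
SUB     -> [6]
PUSH 7  -> [6, 7]
MUL     -> [42]

-1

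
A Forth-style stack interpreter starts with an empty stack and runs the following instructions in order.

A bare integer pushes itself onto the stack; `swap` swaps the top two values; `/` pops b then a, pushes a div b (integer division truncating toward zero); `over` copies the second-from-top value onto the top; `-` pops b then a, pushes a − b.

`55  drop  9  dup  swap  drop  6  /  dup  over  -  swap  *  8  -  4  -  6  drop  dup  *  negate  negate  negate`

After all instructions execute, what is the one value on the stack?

-144

55     -> [55]
drop   -> []
9      -> [9]
dup    -> [9, 9]
swap   -> [9, 9]
drop   -> [9]
6      -> [9, 6]
/      -> [1]
dup    -> [1, 1]
over   -> [1, 1, 1]
-      -> [1, 0]
swap   -> [0, 1]
*      -> [0]
8      -> [0, 8]
-      -> [-8]
4      -> [-8, 4]
-      -> [-12]
6      -> [-12, 6]
drop   -> [-12]
dup    -> [-12, -12]
*      -> [144]
negate -> [-144]
negate -> [144]
negate -> [-144]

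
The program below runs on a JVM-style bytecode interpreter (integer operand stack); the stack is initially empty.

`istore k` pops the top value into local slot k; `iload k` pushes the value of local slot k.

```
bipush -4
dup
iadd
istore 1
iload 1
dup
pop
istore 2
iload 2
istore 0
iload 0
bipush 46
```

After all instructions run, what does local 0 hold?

-8

bipush -4  [-4]
dup        [-4, -4]
iadd       [-8]
istore 1   []
iload 1    [-8]
dup        [-8, -8]
pop        [-8]
istore 2   []
iload 2    [-8]
istore 0   []
iload 0    [-8]
bipush 46  [-8, 46]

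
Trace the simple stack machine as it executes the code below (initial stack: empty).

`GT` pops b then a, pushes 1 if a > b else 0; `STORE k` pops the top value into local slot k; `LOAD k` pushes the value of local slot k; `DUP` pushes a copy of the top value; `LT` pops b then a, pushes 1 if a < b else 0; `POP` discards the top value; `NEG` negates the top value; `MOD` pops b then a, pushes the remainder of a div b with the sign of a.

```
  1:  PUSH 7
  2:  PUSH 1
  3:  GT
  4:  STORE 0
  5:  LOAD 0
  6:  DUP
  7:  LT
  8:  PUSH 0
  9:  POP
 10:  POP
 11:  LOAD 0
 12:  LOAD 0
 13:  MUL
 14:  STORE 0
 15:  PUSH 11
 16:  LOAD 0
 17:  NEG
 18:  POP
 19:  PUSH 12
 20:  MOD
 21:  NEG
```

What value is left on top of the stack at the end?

PUSH 7   7
PUSH 1   7 1
GT       1
STORE 0  (empty)
LOAD 0   1
DUP      1 1
LT       0
PUSH 0   0 0
POP      0
POP      (empty)
LOAD 0   1
LOAD 0   1 1
MUL      1
STORE 0  (empty)
PUSH 11  11
LOAD 0   11 1
NEG      11 -1
POP      11
PUSH 12  11 12
MOD      11
NEG      -11

-11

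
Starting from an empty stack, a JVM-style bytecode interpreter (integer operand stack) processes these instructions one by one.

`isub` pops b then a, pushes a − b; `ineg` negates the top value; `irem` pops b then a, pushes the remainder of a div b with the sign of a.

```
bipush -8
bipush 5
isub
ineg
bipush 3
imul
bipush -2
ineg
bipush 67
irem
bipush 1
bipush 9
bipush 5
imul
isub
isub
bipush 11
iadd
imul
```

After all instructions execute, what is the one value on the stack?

2223

bipush -8  [-8]
bipush 5   [-8, 5]
isub       [-13]
ineg       [13]
bipush 3   [13, 3]
imul       [39]
bipush -2  [39, -2]
ineg       [39, 2]
bipush 67  [39, 2, 67]
irem       [39, 2]
bipush 1   [39, 2, 1]
bipush 9   [39, 2, 1, 9]
bipush 5   [39, 2, 1, 9, 5]
imul       [39, 2, 1, 45]
isub       [39, 2, -44]
isub       [39, 46]
bipush 11  [39, 46, 11]
iadd       [39, 57]
imul       [2223]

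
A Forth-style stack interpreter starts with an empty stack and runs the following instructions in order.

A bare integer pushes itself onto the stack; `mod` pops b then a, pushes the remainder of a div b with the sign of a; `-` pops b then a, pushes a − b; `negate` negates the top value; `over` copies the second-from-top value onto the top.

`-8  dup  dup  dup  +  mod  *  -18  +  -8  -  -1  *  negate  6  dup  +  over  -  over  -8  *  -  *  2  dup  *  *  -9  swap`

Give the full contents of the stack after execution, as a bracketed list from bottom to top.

[-9, 84240]

-8     : -8
dup    : -8 -8
dup    : -8 -8 -8
dup    : -8 -8 -8 -8
+      : -8 -8 -16
mod    : -8 -8
*      : 64
-18    : 64 -18
+      : 46
-8     : 46 -8
-      : 54
-1     : 54 -1
*      : -54
negate : 54
6      : 54 6
dup    : 54 6 6
+      : 54 12
over   : 54 12 54
-      : 54 -42
over   : 54 -42 54
-8     : 54 -42 54 -8
*      : 54 -42 -432
-      : 54 390
*      : 21060
2      : 21060 2
dup    : 21060 2 2
*      : 21060 4
*      : 84240
-9     : 84240 -9
swap   : -9 84240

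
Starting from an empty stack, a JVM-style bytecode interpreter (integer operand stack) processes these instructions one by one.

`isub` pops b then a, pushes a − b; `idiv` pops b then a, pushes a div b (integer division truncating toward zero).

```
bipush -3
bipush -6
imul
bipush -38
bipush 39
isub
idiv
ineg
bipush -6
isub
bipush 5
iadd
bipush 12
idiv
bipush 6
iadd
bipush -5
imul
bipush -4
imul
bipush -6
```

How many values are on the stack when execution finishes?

2

bipush -3  → [-3]
bipush -6  → [-3, -6]
imul       → [18]
bipush -38 → [18, -38]
bipush 39  → [18, -38, 39]
isub       → [18, -77]
idiv       → [0]
ineg       → [0]
bipush -6  → [0, -6]
isub       → [6]
bipush 5   → [6, 5]
iadd       → [11]
bipush 12  → [11, 12]
idiv       → [0]
bipush 6   → [0, 6]
iadd       → [6]
bipush -5  → [6, -5]
imul       → [-30]
bipush -4  → [-30, -4]
imul       → [120]
bipush -6  → [120, -6]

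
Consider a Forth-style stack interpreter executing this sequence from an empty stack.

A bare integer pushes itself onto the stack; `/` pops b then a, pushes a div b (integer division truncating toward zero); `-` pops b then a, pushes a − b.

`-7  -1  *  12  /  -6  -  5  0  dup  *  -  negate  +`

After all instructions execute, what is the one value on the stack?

-7     -> [-7]
-1     -> [-7, -1]
*      -> [7]
12     -> [7, 12]
/      -> [0]
-6     -> [0, -6]
-      -> [6]
5      -> [6, 5]
0      -> [6, 5, 0]
dup    -> [6, 5, 0, 0]
*      -> [6, 5, 0]
-      -> [6, 5]
negate -> [6, -5]
+      -> [1]

1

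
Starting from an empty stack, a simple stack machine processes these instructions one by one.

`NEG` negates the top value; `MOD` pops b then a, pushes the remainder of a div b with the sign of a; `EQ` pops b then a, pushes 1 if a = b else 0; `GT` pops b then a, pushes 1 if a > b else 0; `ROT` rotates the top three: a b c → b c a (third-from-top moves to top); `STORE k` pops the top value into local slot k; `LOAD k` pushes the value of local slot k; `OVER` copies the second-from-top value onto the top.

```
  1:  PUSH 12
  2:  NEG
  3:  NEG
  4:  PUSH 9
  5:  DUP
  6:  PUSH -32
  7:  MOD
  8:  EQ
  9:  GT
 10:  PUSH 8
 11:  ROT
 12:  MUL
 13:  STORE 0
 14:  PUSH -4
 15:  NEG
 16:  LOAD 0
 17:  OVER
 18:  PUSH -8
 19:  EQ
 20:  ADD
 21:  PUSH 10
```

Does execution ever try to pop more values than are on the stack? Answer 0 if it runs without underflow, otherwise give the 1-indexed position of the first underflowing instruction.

PUSH 12  -> 12
NEG      -> -12
NEG      -> 12
PUSH 9   -> 12 9
DUP      -> 12 9 9
PUSH -32 -> 12 9 9 -32
MOD      -> 12 9 9
EQ       -> 12 1
GT       -> 1
PUSH 8   -> 1 8
ROT  — needs 3 operands, stack has 2 → underflow

11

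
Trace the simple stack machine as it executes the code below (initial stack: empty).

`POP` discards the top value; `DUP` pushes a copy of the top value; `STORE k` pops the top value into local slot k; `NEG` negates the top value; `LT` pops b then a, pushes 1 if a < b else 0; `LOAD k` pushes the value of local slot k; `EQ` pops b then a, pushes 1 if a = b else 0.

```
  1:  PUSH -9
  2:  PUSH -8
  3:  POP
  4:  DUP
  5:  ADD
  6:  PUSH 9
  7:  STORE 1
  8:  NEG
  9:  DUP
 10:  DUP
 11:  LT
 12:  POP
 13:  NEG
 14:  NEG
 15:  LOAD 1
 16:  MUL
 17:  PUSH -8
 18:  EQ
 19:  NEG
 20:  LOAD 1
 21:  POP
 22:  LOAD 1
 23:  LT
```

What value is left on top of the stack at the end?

PUSH -9  -9
PUSH -8  -9 -8
POP      -9
DUP      -9 -9
ADD      -18
PUSH 9   -18 9
STORE 1  -18
NEG      18
DUP      18 18
DUP      18 18 18
LT       18 0
POP      18
NEG      -18
NEG      18
LOAD 1   18 9
MUL      162
PUSH -8  162 -8
EQ       0
NEG      0
LOAD 1   0 9
POP      0
LOAD 1   0 9
LT       1

1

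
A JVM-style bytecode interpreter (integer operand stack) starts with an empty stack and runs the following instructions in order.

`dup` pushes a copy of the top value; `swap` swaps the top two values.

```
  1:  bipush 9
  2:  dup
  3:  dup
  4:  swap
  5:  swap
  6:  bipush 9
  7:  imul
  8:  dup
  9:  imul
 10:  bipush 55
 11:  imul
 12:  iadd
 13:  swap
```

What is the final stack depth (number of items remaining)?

2

bipush 9  -> [9]
dup       -> [9, 9]
dup       -> [9, 9, 9]
swap      -> [9, 9, 9]
swap      -> [9, 9, 9]
bipush 9  -> [9, 9, 9, 9]
imul      -> [9, 9, 81]
dup       -> [9, 9, 81, 81]
imul      -> [9, 9, 6561]
bipush 55 -> [9, 9, 6561, 55]
imul      -> [9, 9, 360855]
iadd      -> [9, 360864]
swap      -> [360864, 9]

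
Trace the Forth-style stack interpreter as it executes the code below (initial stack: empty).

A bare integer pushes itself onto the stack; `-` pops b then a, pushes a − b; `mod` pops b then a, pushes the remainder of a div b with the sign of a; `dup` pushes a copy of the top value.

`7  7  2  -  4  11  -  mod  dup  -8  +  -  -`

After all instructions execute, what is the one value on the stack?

7    7
7    7 7
2    7 7 2
-    7 5
4    7 5 4
11   7 5 4 11
-    7 5 -7
mod  7 5
dup  7 5 5
-8   7 5 5 -8
+    7 5 -3
-    7 8
-    -1

-1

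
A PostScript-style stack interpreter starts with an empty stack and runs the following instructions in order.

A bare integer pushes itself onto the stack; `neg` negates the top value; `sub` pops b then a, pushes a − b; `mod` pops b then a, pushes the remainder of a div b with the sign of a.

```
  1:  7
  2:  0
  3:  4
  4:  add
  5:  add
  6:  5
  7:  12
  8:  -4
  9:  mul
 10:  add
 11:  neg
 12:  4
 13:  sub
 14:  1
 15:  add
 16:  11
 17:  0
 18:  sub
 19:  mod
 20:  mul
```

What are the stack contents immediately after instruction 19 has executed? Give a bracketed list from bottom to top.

7    [7]
0    [7, 0]
4    [7, 0, 4]
add  [7, 4]
add  [11]
5    [11, 5]
12   [11, 5, 12]
-4   [11, 5, 12, -4]
mul  [11, 5, -48]
add  [11, -43]
neg  [11, 43]
4    [11, 43, 4]
sub  [11, 39]
1    [11, 39, 1]
add  [11, 40]
11   [11, 40, 11]
0    [11, 40, 11, 0]
sub  [11, 40, 11]
mod  [11, 7]

[11, 7]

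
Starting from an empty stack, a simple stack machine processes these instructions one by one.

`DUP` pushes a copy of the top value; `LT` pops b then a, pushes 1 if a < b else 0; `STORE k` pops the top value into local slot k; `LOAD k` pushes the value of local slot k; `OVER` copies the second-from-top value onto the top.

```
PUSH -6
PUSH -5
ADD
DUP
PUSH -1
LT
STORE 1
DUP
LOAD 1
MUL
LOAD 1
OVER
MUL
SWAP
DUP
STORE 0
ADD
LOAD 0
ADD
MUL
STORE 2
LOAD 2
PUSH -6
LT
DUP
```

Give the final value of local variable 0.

PUSH -6 : [-6]
PUSH -5 : [-6, -5]
ADD     : [-11]
DUP     : [-11, -11]
PUSH -1 : [-11, -11, -1]
LT      : [-11, 1]
STORE 1 : [-11]
DUP     : [-11, -11]
LOAD 1  : [-11, -11, 1]
MUL     : [-11, -11]
LOAD 1  : [-11, -11, 1]
OVER    : [-11, -11, 1, -11]
MUL     : [-11, -11, -11]
SWAP    : [-11, -11, -11]
DUP     : [-11, -11, -11, -11]
STORE 0 : [-11, -11, -11]
ADD     : [-11, -22]
LOAD 0  : [-11, -22, -11]
ADD     : [-11, -33]
MUL     : [363]
STORE 2 : []
LOAD 2  : [363]
PUSH -6 : [363, -6]
LT      : [0]
DUP     : [0, 0]

-11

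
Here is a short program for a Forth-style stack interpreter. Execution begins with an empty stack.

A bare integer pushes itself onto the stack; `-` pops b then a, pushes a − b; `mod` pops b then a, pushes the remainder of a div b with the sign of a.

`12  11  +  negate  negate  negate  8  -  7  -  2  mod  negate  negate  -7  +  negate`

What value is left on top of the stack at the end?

12      [12]
11      [12, 11]
+       [23]
negate  [-23]
negate  [23]
negate  [-23]
8       [-23, 8]
-       [-31]
7       [-31, 7]
-       [-38]
2       [-38, 2]
mod     [0]
negate  [0]
negate  [0]
-7      [0, -7]
+       [-7]
negate  [7]

7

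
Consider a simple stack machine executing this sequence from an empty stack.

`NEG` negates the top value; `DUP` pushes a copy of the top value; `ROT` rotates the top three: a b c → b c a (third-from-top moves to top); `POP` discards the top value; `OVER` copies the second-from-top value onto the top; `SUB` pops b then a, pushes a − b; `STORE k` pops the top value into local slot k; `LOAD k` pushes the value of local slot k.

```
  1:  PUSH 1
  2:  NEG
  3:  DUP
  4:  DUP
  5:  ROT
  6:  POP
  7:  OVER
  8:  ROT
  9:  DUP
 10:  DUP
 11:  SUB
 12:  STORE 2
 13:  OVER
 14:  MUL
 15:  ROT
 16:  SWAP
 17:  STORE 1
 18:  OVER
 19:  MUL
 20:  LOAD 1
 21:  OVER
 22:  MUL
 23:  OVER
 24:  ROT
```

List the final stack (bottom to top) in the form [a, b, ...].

PUSH 1   [1]
NEG      [-1]
DUP      [-1, -1]
DUP      [-1, -1, -1]
ROT      [-1, -1, -1]
POP      [-1, -1]
OVER     [-1, -1, -1]
ROT      [-1, -1, -1]
DUP      [-1, -1, -1, -1]
DUP      [-1, -1, -1, -1, -1]
SUB      [-1, -1, -1, 0]
STORE 2  [-1, -1, -1]
OVER     [-1, -1, -1, -1]
MUL      [-1, -1, 1]
ROT      [-1, 1, -1]
SWAP     [-1, -1, 1]
STORE 1  [-1, -1]
OVER     [-1, -1, -1]
MUL      [-1, 1]
LOAD 1   [-1, 1, 1]
OVER     [-1, 1, 1, 1]
MUL      [-1, 1, 1]
OVER     [-1, 1, 1, 1]
ROT      [-1, 1, 1, 1]

[-1, 1, 1, 1]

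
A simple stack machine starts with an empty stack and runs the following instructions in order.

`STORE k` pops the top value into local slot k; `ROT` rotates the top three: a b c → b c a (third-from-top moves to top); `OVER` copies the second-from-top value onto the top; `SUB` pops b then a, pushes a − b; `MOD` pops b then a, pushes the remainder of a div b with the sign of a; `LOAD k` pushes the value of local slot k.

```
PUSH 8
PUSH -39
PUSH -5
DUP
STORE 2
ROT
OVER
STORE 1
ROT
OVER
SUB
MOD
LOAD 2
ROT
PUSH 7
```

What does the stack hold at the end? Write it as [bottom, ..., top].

PUSH 8    8
PUSH -39  8 -39
PUSH -5   8 -39 -5
DUP       8 -39 -5 -5
STORE 2   8 -39 -5
ROT       -39 -5 8
OVER      -39 -5 8 -5
STORE 1   -39 -5 8
ROT       -5 8 -39
OVER      -5 8 -39 8
SUB       -5 8 -47
MOD       -5 8
LOAD 2    -5 8 -5
ROT       8 -5 -5
PUSH 7    8 -5 -5 7

[8, -5, -5, 7]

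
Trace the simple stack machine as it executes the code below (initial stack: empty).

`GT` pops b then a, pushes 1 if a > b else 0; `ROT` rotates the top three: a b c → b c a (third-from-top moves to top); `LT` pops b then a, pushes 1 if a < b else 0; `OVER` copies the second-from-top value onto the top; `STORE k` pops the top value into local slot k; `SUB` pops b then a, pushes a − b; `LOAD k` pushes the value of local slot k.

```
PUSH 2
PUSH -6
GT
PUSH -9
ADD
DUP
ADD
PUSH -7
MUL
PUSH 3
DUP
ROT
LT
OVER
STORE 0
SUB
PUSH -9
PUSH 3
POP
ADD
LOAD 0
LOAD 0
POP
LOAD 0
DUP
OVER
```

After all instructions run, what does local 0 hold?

PUSH 2  : 2
PUSH -6 : 2 -6
GT      : 1
PUSH -9 : 1 -9
ADD     : -8
DUP     : -8 -8
ADD     : -16
PUSH -7 : -16 -7
MUL     : 112
PUSH 3  : 112 3
DUP     : 112 3 3
ROT     : 3 3 112
LT      : 3 1
OVER    : 3 1 3
STORE 0 : 3 1
SUB     : 2
PUSH -9 : 2 -9
PUSH 3  : 2 -9 3
POP     : 2 -9
ADD     : -7
LOAD 0  : -7 3
LOAD 0  : -7 3 3
POP     : -7 3
LOAD 0  : -7 3 3
DUP     : -7 3 3 3
OVER    : -7 3 3 3 3

3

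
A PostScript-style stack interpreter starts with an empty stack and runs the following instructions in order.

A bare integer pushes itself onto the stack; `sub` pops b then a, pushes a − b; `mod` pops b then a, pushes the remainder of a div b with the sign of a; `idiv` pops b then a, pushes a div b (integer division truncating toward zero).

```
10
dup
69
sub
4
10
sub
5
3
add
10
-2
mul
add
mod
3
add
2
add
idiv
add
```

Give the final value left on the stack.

10   → 10
dup  → 10 10
69   → 10 10 69
sub  → 10 -59
4    → 10 -59 4
10   → 10 -59 4 10
sub  → 10 -59 -6
5    → 10 -59 -6 5
3    → 10 -59 -6 5 3
add  → 10 -59 -6 8
10   → 10 -59 -6 8 10
-2   → 10 -59 -6 8 10 -2
mul  → 10 -59 -6 8 -20
add  → 10 -59 -6 -12
mod  → 10 -59 -6
3    → 10 -59 -6 3
add  → 10 -59 -3
2    → 10 -59 -3 2
add  → 10 -59 -1
idiv → 10 59
add  → 69

69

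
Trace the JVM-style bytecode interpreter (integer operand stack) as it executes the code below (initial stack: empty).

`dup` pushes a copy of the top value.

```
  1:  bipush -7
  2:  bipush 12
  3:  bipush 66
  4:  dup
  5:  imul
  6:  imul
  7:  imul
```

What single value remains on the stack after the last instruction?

bipush -7  -7
bipush 12  -7 12
bipush 66  -7 12 66
dup        -7 12 66 66
imul       -7 12 4356
imul       -7 52272
imul       -365904

-365904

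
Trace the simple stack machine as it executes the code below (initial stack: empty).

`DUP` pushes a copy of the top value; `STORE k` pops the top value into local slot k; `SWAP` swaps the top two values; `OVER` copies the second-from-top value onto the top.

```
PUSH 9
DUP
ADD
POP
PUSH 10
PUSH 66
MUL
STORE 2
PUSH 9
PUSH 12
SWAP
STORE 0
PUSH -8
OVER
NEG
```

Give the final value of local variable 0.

9

PUSH 9  -> 9
DUP     -> 9 9
ADD     -> 18
POP     -> (empty)
PUSH 10 -> 10
PUSH 66 -> 10 66
MUL     -> 660
STORE 2 -> (empty)
PUSH 9  -> 9
PUSH 12 -> 9 12
SWAP    -> 12 9
STORE 0 -> 12
PUSH -8 -> 12 -8
OVER    -> 12 -8 12
NEG     -> 12 -8 -12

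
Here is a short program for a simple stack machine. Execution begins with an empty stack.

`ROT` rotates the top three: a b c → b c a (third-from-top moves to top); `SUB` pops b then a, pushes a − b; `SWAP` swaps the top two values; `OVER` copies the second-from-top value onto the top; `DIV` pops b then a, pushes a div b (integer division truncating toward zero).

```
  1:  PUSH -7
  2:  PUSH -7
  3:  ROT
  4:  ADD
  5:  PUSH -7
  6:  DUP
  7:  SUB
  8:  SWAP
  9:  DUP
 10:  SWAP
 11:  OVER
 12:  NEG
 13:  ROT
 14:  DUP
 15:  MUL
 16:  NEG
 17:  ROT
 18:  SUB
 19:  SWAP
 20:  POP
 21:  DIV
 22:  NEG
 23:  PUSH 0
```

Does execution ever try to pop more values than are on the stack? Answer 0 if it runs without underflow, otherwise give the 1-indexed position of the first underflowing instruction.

PUSH -7  -7
PUSH -7  -7 -7
ROT  — needs 3 operands, stack has 2 → underflow

3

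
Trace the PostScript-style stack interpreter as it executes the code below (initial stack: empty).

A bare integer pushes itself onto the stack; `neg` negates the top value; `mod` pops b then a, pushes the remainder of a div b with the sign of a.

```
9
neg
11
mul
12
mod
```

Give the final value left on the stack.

-3

9   : [9]
neg : [-9]
11  : [-9, 11]
mul : [-99]
12  : [-99, 12]
mod : [-3]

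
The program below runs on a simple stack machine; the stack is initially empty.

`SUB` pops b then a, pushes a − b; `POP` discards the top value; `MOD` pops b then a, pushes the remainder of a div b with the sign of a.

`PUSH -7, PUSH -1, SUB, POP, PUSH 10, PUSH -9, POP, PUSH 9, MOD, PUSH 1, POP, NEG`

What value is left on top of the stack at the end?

-1

PUSH -7 : [-7]
PUSH -1 : [-7, -1]
SUB     : [-6]
POP     : []
PUSH 10 : [10]
PUSH -9 : [10, -9]
POP     : [10]
PUSH 9  : [10, 9]
MOD     : [1]
PUSH 1  : [1, 1]
POP     : [1]
NEG     : [-1]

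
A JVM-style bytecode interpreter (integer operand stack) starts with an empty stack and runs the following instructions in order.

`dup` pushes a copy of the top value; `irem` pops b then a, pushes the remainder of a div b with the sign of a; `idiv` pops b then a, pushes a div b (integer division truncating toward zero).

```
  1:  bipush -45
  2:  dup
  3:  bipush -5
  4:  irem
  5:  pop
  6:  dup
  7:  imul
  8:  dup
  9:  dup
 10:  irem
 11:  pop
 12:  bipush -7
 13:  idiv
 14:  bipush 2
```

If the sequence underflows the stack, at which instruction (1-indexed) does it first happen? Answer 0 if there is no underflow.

bipush -45 → -45
dup        → -45 -45
bipush -5  → -45 -45 -5
irem       → -45 0
pop        → -45
dup        → -45 -45
imul       → 2025
dup        → 2025 2025
dup        → 2025 2025 2025
irem       → 2025 0
pop        → 2025
bipush -7  → 2025 -7
idiv       → -289
bipush 2   → -289 2

0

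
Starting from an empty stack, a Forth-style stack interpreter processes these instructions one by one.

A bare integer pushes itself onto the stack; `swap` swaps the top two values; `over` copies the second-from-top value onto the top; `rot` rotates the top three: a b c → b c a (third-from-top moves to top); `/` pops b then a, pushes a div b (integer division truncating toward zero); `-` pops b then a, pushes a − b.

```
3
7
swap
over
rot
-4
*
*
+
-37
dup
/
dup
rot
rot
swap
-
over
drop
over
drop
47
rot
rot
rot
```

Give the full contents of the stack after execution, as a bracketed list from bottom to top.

[1, 194, 47]

3    -> [3]
7    -> [3, 7]
swap -> [7, 3]
over -> [7, 3, 7]
rot  -> [3, 7, 7]
-4   -> [3, 7, 7, -4]
*    -> [3, 7, -28]
*    -> [3, -196]
+    -> [-193]
-37  -> [-193, -37]
dup  -> [-193, -37, -37]
/    -> [-193, 1]
dup  -> [-193, 1, 1]
rot  -> [1, 1, -193]
rot  -> [1, -193, 1]
swap -> [1, 1, -193]
-    -> [1, 194]
over -> [1, 194, 1]
drop -> [1, 194]
over -> [1, 194, 1]
drop -> [1, 194]
47   -> [1, 194, 47]
rot  -> [194, 47, 1]
rot  -> [47, 1, 194]
rot  -> [1, 194, 47]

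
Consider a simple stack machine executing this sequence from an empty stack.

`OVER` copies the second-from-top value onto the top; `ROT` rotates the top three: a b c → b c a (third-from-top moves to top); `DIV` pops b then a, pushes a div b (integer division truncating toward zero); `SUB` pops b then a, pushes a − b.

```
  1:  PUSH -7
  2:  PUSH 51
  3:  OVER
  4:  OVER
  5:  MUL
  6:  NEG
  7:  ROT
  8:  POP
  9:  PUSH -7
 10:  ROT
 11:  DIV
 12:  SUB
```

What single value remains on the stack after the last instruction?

PUSH -7 → [-7]
PUSH 51 → [-7, 51]
OVER    → [-7, 51, -7]
OVER    → [-7, 51, -7, 51]
MUL     → [-7, 51, -357]
NEG     → [-7, 51, 357]
ROT     → [51, 357, -7]
POP     → [51, 357]
PUSH -7 → [51, 357, -7]
ROT     → [357, -7, 51]
DIV     → [357, 0]
SUB     → [357]

357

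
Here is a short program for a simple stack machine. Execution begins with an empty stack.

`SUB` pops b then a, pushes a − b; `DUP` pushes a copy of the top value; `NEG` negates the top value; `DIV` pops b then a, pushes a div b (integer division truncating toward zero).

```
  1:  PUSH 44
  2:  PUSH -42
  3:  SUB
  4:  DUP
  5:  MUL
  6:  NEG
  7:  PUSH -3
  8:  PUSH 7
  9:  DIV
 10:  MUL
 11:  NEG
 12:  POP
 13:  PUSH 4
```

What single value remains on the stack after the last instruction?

4

PUSH 44  : [44]
PUSH -42 : [44, -42]
SUB      : [86]
DUP      : [86, 86]
MUL      : [7396]
NEG      : [-7396]
PUSH -3  : [-7396, -3]
PUSH 7   : [-7396, -3, 7]
DIV      : [-7396, 0]
MUL      : [0]
NEG      : [0]
POP      : []
PUSH 4   : [4]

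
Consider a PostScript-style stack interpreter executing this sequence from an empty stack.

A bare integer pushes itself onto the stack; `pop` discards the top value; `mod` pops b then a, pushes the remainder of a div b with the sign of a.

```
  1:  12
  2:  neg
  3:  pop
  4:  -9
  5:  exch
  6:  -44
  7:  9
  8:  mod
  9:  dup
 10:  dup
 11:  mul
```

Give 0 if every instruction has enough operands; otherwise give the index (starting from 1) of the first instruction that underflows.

5

12  → [12]
neg → [-12]
pop → []
-9  → [-9]
exch  — needs 2 operands, stack has 1 → underflow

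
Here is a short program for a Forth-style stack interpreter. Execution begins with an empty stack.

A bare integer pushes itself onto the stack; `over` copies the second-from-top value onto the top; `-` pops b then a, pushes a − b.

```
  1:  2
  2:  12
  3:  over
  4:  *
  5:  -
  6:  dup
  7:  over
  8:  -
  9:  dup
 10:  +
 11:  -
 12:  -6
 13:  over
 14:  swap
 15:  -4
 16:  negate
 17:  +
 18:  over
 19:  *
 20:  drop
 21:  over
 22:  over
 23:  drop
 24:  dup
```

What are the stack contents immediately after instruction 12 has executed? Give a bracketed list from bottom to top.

2    → [2]
12   → [2, 12]
over → [2, 12, 2]
*    → [2, 24]
-    → [-22]
dup  → [-22, -22]
over → [-22, -22, -22]
-    → [-22, 0]
dup  → [-22, 0, 0]
+    → [-22, 0]
-    → [-22]
-6   → [-22, -6]

[-22, -6]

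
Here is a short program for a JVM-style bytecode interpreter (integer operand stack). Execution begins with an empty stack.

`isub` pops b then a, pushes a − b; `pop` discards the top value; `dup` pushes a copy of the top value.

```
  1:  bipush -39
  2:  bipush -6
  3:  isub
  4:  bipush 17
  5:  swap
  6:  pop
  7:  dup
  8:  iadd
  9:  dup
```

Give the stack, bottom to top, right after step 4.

bipush -39 -> -39
bipush -6  -> -39 -6
isub       -> -33
bipush 17  -> -33 17

[-33, 17]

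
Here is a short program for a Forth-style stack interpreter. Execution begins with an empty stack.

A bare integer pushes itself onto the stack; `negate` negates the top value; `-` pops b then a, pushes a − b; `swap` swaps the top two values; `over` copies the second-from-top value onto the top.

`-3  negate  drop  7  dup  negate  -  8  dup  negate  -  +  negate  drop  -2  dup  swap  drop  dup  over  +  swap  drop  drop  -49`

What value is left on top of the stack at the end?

-49

-3      -3
negate  3
drop    (empty)
7       7
dup     7 7
negate  7 -7
-       14
8       14 8
dup     14 8 8
negate  14 8 -8
-       14 16
+       30
negate  -30
drop    (empty)
-2      -2
dup     -2 -2
swap    -2 -2
drop    -2
dup     -2 -2
over    -2 -2 -2
+       -2 -4
swap    -4 -2
drop    -4
drop    (empty)
-49     -49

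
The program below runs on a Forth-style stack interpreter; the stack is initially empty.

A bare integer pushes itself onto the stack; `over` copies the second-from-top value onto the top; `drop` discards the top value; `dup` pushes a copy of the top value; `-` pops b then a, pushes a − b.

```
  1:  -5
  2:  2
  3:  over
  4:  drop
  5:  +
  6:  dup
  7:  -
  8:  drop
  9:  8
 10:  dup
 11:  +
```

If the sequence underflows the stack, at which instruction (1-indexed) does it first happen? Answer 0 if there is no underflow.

-5    -5
2     -5 2
over  -5 2 -5
drop  -5 2
+     -3
dup   -3 -3
-     0
drop  (empty)
8     8
dup   8 8
+     16

0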